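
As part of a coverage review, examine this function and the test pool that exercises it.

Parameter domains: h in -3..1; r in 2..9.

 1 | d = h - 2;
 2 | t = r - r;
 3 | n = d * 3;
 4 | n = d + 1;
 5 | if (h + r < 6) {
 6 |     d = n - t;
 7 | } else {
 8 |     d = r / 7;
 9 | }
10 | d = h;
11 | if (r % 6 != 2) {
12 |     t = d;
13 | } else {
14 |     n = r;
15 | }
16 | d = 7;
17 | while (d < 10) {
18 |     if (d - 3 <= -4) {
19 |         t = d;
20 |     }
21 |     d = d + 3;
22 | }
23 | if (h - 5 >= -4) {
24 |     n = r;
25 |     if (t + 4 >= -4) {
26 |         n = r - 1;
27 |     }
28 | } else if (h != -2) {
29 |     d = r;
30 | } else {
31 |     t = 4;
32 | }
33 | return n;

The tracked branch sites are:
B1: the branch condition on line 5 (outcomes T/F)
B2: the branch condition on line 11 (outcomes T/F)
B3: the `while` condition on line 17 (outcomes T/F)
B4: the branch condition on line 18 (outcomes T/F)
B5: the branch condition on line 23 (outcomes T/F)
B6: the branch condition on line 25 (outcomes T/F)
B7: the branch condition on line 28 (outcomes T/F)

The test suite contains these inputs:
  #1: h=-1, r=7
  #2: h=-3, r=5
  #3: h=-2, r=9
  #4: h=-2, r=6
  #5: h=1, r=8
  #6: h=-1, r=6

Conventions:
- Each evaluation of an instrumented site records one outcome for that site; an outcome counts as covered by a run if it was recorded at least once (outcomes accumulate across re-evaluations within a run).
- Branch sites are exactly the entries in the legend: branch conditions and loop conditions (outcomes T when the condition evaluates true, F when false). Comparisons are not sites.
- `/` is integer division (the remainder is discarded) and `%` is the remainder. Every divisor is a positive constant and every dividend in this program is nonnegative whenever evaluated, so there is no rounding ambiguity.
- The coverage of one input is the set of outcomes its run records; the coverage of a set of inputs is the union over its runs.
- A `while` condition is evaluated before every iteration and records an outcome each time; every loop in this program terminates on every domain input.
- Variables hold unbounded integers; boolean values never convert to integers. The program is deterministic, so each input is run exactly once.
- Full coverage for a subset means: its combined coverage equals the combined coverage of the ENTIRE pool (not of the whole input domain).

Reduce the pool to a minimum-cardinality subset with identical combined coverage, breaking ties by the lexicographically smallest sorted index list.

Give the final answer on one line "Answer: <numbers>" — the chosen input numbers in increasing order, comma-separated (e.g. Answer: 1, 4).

input #1 (h=-1, r=7): covers B1=F, B2=T, B3=T, B3=F, B4=F, B5=F, B7=T
input #2 (h=-3, r=5): covers B1=T, B2=T, B3=T, B3=F, B4=F, B5=F, B7=T
input #3 (h=-2, r=9): covers B1=F, B2=T, B3=T, B3=F, B4=F, B5=F, B7=F
input #4 (h=-2, r=6): covers B1=T, B2=T, B3=T, B3=F, B4=F, B5=F, B7=F
input #5 (h=1, r=8): covers B1=F, B2=F, B3=T, B3=F, B4=F, B5=T, B6=T
input #6 (h=-1, r=6): covers B1=T, B2=T, B3=T, B3=F, B4=F, B5=F, B7=T
union over all inputs: B1=T, B1=F, B2=T, B2=F, B3=T, B3=F, B4=F, B5=T, B5=F, B6=T, B7=T, B7=F (12 outcomes)
every size-1 subset falls short of the 12 outcomes (best: 7/12)
every size-2 subset falls short of the 12 outcomes (best: 11/12)
at size 3, {1, 4, 5} reaches all 12 outcomes; every lexicographically earlier size-3 subset fails

Answer: 1, 4, 5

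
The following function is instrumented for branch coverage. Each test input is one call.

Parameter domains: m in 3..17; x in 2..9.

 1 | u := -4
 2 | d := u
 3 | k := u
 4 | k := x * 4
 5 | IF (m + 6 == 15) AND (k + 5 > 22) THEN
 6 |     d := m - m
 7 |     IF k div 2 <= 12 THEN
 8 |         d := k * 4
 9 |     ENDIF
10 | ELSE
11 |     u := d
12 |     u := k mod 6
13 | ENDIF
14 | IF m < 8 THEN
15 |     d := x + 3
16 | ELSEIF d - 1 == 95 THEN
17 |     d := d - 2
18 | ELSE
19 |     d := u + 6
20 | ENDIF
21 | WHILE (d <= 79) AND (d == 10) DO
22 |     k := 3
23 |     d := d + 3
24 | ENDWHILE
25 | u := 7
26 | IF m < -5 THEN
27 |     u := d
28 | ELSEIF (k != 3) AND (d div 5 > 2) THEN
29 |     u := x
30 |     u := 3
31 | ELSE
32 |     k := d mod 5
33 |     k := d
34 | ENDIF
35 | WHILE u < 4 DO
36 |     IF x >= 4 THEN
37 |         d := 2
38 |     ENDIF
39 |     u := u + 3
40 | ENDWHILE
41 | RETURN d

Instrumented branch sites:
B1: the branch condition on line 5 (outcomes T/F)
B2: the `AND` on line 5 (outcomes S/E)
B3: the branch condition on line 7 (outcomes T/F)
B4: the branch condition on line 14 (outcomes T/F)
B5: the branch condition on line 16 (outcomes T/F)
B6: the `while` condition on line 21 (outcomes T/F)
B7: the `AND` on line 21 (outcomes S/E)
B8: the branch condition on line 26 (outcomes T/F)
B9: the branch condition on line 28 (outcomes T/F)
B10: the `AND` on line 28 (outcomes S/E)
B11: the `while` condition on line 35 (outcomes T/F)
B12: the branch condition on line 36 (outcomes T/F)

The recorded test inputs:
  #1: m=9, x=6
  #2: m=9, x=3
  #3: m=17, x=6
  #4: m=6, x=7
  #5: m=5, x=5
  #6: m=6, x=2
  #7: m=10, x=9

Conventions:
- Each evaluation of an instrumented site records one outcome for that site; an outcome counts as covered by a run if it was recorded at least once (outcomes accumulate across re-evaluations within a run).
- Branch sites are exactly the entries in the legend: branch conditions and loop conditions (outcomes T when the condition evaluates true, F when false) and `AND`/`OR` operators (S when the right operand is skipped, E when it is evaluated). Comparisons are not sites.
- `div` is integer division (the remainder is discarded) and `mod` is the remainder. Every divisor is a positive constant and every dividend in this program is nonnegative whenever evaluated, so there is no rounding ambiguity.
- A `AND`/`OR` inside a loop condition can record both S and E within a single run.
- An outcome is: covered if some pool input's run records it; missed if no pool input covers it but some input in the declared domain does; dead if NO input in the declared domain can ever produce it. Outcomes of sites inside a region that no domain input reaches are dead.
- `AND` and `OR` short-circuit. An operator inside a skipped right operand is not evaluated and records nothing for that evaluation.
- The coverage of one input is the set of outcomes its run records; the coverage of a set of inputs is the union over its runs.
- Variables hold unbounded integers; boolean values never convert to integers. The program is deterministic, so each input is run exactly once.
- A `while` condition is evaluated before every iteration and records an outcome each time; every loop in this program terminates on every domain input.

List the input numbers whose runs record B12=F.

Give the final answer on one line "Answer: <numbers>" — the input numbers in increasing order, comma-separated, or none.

input #1 (m=9, x=6): does not produce B12=F
input #2 (m=9, x=3): does not produce B12=F
input #3 (m=17, x=6): does not produce B12=F
input #4 (m=6, x=7): does not produce B12=F
input #5 (m=5, x=5): does not produce B12=F
input #6 (m=6, x=2): does not produce B12=F
input #7 (m=10, x=9): does not produce B12=F

Answer: none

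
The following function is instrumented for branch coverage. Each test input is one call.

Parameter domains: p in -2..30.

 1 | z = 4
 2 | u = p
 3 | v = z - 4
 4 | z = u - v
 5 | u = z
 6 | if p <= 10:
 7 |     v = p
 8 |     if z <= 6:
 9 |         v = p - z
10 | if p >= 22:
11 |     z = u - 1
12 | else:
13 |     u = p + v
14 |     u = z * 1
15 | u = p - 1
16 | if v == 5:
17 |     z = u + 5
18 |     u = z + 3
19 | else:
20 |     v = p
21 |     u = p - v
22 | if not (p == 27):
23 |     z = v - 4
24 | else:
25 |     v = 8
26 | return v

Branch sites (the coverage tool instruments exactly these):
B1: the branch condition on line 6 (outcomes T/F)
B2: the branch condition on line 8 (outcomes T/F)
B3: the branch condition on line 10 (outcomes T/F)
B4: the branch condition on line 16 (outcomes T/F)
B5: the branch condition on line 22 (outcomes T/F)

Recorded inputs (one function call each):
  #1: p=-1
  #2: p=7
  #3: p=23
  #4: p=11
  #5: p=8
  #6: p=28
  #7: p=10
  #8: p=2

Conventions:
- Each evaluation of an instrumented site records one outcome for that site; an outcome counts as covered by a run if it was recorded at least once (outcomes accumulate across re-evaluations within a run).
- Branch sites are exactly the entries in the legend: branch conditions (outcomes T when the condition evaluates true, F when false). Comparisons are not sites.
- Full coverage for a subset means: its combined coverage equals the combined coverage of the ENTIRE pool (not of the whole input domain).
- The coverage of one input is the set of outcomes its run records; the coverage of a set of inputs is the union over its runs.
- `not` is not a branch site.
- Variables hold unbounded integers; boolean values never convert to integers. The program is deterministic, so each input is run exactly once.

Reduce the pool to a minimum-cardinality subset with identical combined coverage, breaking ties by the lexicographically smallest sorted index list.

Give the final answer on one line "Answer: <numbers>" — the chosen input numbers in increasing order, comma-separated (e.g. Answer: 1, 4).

input #1, p=-1: outcomes B1=T, B2=T, B3=F, B4=F, B5=T
input #2, p=7: outcomes B1=T, B2=F, B3=F, B4=F, B5=T
input #3, p=23: outcomes B1=F, B3=T, B4=F, B5=T
input #4, p=11: outcomes B1=F, B3=F, B4=F, B5=T
input #5, p=8: outcomes B1=T, B2=F, B3=F, B4=F, B5=T
input #6, p=28: outcomes B1=F, B3=T, B4=F, B5=T
input #7, p=10: outcomes B1=T, B2=F, B3=F, B4=F, B5=T
input #8, p=2: outcomes B1=T, B2=T, B3=F, B4=F, B5=T
union over all inputs: B1=T, B1=F, B2=T, B2=F, B3=T, B3=F, B4=F, B5=T (8 outcomes)
no size-1 subset reaches all 8 outcomes (best union: 5/8)
no size-2 subset reaches all 8 outcomes (best union: 7/8)
the canonical winner is {1, 2, 3}: size 3, full 8-outcome coverage, earliest index list among size-3 covers

Answer: 1, 2, 3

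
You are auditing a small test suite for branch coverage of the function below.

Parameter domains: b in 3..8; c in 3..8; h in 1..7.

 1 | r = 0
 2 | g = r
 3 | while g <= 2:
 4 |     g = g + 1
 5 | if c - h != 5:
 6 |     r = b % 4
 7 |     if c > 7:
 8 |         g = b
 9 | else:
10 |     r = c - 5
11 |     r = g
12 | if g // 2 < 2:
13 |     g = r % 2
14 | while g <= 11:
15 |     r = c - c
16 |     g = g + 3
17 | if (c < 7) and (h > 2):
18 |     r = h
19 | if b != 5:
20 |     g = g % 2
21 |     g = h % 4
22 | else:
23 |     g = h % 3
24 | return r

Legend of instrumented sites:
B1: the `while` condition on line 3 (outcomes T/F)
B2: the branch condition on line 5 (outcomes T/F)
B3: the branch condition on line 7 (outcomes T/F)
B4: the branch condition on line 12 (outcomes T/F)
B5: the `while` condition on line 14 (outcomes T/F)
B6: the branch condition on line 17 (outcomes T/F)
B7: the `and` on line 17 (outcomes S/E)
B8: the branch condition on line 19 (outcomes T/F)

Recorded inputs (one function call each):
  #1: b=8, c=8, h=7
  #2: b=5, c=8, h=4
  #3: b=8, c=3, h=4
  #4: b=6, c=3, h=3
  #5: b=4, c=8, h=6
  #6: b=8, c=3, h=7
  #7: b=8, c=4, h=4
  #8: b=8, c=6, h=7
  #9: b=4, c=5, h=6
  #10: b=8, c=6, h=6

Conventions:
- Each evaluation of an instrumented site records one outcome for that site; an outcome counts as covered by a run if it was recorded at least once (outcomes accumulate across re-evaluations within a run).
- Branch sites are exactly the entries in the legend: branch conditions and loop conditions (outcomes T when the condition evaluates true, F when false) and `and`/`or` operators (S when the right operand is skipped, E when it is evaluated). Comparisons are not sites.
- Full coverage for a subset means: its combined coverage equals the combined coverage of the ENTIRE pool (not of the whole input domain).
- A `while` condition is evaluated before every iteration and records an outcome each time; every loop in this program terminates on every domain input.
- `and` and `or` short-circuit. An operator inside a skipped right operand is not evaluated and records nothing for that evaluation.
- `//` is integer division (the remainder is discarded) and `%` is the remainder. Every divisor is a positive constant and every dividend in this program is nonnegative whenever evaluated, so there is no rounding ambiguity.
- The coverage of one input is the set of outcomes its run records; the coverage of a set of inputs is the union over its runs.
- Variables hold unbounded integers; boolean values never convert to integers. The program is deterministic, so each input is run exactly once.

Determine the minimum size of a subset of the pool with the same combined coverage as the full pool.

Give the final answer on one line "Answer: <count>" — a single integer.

#1 (b=8, c=8, h=7) -> covered: B1=T, B1=F, B2=T, B3=T, B4=F, B5=T, B5=F, B6=F, B7=S, B8=T
#2 (b=5, c=8, h=4) -> covered: B1=T, B1=F, B2=T, B3=T, B4=F, B5=T, B5=F, B6=F, B7=S, B8=F
#3 (b=8, c=3, h=4) -> covered: B1=T, B1=F, B2=T, B3=F, B4=T, B5=T, B5=F, B6=T, B7=E, B8=T
#4 (b=6, c=3, h=3) -> covered: B1=T, B1=F, B2=T, B3=F, B4=T, B5=T, B5=F, B6=T, B7=E, B8=T
#5 (b=4, c=8, h=6) -> covered: B1=T, B1=F, B2=T, B3=T, B4=F, B5=T, B5=F, B6=F, B7=S, B8=T
#6 (b=8, c=3, h=7) -> covered: B1=T, B1=F, B2=T, B3=F, B4=T, B5=T, B5=F, B6=T, B7=E, B8=T
#7 (b=8, c=4, h=4) -> covered: B1=T, B1=F, B2=T, B3=F, B4=T, B5=T, B5=F, B6=T, B7=E, B8=T
#8 (b=8, c=6, h=7) -> covered: B1=T, B1=F, B2=T, B3=F, B4=T, B5=T, B5=F, B6=T, B7=E, B8=T
#9 (b=4, c=5, h=6) -> covered: B1=T, B1=F, B2=T, B3=F, B4=T, B5=T, B5=F, B6=T, B7=E, B8=T
#10 (b=8, c=6, h=6) -> covered: B1=T, B1=F, B2=T, B3=F, B4=T, B5=T, B5=F, B6=T, B7=E, B8=T
union over all inputs: B1=T, B1=F, B2=T, B3=T, B3=F, B4=T, B4=F, B5=T, B5=F, B6=T, B6=F, B7=S, B7=E, B8=T, B8=F (15 outcomes)
every size-1 subset falls short of the 15 outcomes (best: 10/15)
at size 2, {2, 3} reaches all 15 outcomes; every lexicographically earlier size-2 subset fails

Answer: 2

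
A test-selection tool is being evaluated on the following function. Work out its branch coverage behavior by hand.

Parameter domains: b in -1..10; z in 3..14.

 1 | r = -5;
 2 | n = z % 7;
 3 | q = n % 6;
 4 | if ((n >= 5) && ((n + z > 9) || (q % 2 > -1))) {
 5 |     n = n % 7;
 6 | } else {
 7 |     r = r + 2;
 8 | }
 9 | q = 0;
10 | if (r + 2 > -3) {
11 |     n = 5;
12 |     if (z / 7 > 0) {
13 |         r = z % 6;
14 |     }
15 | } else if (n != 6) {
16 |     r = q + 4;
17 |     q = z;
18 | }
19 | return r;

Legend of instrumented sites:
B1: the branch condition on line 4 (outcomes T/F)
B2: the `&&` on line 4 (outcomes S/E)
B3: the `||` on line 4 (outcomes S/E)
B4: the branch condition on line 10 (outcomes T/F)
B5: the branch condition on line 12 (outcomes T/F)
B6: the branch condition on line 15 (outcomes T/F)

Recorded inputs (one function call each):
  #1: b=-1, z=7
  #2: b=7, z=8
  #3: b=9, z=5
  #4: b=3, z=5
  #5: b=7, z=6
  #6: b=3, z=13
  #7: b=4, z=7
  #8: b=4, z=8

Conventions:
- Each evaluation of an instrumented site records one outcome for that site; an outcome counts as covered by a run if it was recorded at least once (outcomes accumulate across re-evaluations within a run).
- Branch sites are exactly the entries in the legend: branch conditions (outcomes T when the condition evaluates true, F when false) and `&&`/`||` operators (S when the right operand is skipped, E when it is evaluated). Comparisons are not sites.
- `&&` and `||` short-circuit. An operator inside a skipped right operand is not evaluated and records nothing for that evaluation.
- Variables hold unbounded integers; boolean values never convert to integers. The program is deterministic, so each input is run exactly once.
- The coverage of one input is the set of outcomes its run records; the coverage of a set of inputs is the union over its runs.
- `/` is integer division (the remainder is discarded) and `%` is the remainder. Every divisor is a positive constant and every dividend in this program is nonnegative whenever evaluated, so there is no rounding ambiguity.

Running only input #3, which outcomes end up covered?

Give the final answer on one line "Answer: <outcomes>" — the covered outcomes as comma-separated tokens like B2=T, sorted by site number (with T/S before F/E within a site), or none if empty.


Tracing the run of input #3 (b=9, z=5):
  B2->E, B3->S, B1->T, B4->F, B6->T
deduplicating events, the covered set is: B1=T, B2=E, B3=S, B4=F, B6=T
Answer: B1=T, B2=E, B3=S, B4=F, B6=T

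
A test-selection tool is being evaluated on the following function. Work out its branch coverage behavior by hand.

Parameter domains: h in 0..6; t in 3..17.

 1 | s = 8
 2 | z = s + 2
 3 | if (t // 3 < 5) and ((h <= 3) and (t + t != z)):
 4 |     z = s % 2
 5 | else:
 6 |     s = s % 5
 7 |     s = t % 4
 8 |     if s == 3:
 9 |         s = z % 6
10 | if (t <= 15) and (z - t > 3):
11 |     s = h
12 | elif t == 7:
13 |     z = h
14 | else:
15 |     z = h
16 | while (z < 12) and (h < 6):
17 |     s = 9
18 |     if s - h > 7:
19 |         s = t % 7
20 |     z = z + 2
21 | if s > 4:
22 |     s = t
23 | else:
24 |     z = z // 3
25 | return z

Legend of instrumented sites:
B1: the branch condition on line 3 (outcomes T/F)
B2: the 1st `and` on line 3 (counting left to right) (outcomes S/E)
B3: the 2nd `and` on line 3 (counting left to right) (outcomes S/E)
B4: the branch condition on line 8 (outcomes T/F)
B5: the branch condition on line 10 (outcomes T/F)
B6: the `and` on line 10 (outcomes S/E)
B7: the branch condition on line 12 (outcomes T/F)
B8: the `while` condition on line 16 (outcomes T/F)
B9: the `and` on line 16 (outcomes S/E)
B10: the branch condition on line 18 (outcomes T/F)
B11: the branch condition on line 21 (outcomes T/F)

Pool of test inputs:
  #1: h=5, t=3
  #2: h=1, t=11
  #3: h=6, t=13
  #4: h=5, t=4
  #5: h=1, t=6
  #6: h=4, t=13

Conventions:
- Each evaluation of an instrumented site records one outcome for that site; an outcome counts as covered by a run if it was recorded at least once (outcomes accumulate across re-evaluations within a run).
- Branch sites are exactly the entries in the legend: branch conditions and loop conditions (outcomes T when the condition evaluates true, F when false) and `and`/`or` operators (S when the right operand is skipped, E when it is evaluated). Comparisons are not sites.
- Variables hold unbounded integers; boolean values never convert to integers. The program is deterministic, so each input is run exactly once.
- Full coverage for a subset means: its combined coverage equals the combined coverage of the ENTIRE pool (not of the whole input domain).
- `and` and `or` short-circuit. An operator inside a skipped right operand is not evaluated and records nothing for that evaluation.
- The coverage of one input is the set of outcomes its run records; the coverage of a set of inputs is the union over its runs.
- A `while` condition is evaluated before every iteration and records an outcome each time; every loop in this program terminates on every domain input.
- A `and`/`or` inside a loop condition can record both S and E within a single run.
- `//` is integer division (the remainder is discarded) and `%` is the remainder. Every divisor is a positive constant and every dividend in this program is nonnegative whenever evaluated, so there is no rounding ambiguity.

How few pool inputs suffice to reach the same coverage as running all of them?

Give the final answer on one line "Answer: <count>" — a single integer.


#1 (h=5, t=3) -> B2->E, B3->S, B1->F, B4->T, B6->E, B5->T, B9->E, B8->T, B10->F, B9->S, B8->F, B11->T; covered: B1=F, B2=E, B3=S, B4=T, B5=T, B6=E, B8=T, B8=F, B9=S, B9=E, B10=F, B11=T
#2 (h=1, t=11) -> B2->E, B3->E, B1->T, B6->E, B5->F, B7->F, B9->E, B8->T, B10->T, B9->E, B8->T, B10->T, B9->E, B8->T, ...; covered: B1=T, B2=E, B3=E, B5=F, B6=E, B7=F, B8=T, B8=F, B9=S, B9=E, B10=T, B11=F
#3 (h=6, t=13) -> B2->E, B3->S, B1->F, B4->F, B6->E, B5->F, B7->F, B9->E, B8->F, B11->F; covered: B1=F, B2=E, B3=S, B4=F, B5=F, B6=E, B7=F, B8=F, B9=E, B11=F
#4 (h=5, t=4) -> B2->E, B3->S, B1->F, B4->F, B6->E, B5->T, B9->E, B8->T, B10->F, B9->S, B8->F, B11->T; covered: B1=F, B2=E, B3=S, B4=F, B5=T, B6=E, B8=T, B8=F, B9=S, B9=E, B10=F, B11=T
#5 (h=1, t=6) -> B2->E, B3->E, B1->T, B6->E, B5->F, B7->F, B9->E, B8->T, B10->T, B9->E, B8->T, B10->T, B9->E, B8->T, ...; covered: B1=T, B2=E, B3=E, B5=F, B6=E, B7=F, B8=T, B8=F, B9=S, B9=E, B10=T, B11=T
#6 (h=4, t=13) -> B2->E, B3->S, B1->F, B4->F, B6->E, B5->F, B7->F, B9->E, B8->T, B10->F, B9->E, B8->T, B10->F, B9->E, ...; covered: B1=F, B2=E, B3=S, B4=F, B5=F, B6=E, B7=F, B8=T, B8=F, B9=S, B9=E, B10=F, B11=T
together the pool reaches 19 outcomes: B1=T, B1=F, B2=E, B3=S, B3=E, B4=T, B4=F, B5=T, B5=F, B6=E, B7=F, B8=T, B8=F, B9=S, B9=E, B10=T, B10=F, B11=T, B11=F
checked all size-1 subsets: none covers 19 outcomes (max 13/19)
checked all size-2 subsets: none covers 19 outcomes (max 18/19)
the canonical winner is {1, 2, 3}: size 3, full 19-outcome coverage, earliest index list among size-3 covers
Answer: 3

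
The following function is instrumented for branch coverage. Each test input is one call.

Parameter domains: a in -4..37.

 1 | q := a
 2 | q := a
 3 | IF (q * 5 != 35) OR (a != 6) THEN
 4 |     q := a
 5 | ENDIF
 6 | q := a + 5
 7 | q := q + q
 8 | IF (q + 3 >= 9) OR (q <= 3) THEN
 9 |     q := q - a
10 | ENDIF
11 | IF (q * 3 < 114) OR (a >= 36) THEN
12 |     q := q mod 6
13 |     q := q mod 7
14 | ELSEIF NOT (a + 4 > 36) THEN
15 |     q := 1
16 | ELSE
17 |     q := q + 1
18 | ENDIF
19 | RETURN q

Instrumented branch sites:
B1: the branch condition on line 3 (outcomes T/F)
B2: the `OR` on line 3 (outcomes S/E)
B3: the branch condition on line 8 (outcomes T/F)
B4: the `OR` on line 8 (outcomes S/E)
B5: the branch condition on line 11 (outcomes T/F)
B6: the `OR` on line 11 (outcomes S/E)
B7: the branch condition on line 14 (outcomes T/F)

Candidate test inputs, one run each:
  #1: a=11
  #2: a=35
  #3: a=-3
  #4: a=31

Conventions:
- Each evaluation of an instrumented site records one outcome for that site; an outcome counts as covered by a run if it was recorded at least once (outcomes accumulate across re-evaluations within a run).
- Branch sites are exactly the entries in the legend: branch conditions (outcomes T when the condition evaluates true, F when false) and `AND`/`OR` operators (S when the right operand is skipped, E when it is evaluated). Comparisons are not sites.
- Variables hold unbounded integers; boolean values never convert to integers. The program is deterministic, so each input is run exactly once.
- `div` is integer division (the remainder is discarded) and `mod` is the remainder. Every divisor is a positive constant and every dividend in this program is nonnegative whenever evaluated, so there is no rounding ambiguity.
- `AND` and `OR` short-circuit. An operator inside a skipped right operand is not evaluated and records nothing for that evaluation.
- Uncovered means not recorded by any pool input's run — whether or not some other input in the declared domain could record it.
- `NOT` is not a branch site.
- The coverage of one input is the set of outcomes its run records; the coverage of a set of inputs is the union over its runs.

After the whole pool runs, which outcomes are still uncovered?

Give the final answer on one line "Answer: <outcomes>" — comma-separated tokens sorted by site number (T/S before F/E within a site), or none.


input #1 (a=11): events B2->S, B1->T, B4->S, B3->T, B6->S, B5->T; covers B1=T, B2=S, B3=T, B4=S, B5=T, B6=S
input #2 (a=35): events B2->S, B1->T, B4->S, B3->T, B6->E, B5->F, B7->F; covers B1=T, B2=S, B3=T, B4=S, B5=F, B6=E, B7=F
input #3 (a=-3): events B2->S, B1->T, B4->E, B3->F, B6->S, B5->T; covers B1=T, B2=S, B3=F, B4=E, B5=T, B6=S
input #4 (a=31): events B2->S, B1->T, B4->S, B3->T, B6->E, B5->F, B7->T; covers B1=T, B2=S, B3=T, B4=S, B5=F, B6=E, B7=T
union over the pool: B1=T, B2=S, B3=T, B3=F, B4=S, B4=E, B5=T, B5=F, B6=S, B6=E, B7=T, B7=F
uncovered (2 of 14): B1=F, B2=E
Answer: B1=F, B2=E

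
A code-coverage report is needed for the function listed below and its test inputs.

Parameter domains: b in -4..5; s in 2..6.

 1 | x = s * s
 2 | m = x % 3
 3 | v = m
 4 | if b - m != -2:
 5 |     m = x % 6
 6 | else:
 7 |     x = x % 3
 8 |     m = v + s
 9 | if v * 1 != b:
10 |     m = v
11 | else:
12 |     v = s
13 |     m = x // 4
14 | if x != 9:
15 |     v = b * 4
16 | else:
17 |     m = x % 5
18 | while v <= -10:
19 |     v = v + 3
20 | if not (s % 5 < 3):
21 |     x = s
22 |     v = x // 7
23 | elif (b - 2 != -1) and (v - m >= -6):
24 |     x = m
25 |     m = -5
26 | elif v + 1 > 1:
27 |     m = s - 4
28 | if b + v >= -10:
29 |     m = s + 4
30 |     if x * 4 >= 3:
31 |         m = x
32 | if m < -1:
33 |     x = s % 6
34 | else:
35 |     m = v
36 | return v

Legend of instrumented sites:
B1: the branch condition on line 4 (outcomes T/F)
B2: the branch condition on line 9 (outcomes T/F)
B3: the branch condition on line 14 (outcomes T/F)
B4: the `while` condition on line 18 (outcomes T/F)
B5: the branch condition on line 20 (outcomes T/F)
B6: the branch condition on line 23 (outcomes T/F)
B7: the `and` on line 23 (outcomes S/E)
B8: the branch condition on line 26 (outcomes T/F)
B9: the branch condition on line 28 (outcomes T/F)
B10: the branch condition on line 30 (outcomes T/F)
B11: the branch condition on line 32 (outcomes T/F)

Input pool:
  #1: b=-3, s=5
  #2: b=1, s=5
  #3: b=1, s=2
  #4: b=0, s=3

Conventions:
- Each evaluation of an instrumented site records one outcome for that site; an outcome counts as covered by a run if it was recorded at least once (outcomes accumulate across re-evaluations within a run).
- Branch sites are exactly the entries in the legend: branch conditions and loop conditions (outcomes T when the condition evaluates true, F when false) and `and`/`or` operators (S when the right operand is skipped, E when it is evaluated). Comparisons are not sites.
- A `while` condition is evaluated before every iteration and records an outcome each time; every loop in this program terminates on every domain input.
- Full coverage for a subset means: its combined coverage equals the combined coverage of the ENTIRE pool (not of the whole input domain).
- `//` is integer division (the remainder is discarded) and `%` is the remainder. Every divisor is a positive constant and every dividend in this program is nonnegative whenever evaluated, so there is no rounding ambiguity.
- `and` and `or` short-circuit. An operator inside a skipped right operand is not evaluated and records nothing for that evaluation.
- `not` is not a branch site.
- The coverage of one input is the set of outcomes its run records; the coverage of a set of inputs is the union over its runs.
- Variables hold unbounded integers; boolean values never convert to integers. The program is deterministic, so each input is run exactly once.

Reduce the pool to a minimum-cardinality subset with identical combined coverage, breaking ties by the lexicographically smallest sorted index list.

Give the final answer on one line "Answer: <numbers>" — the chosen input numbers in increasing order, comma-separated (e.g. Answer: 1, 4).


run #1 (b=-3, s=5) runs B1->T, B2->T, B3->T, B4->T, B4->F, B5->F, B7->E, B6->F, B8->F, B9->F, B11->F; records B1=T, B2=T, B3=T, B4=T, B4=F, B5=F, B6=F, B7=E, B8=F, B9=F, B11=F
run #2 (b=1, s=5) runs B1->T, B2->F, B3->T, B4->F, B5->F, B7->S, B6->F, B8->T, B9->T, B10->T, B11->F; records B1=T, B2=F, B3=T, B4=F, B5=F, B6=F, B7=S, B8=T, B9=T, B10=T, B11=F
run #3 (b=1, s=2) runs B1->T, B2->F, B3->T, B4->F, B5->F, B7->S, B6->F, B8->T, B9->T, B10->T, B11->F; records B1=T, B2=F, B3=T, B4=F, B5=F, B6=F, B7=S, B8=T, B9=T, B10=T, B11=F
run #4 (b=0, s=3) runs B1->T, B2->F, B3->F, B4->F, B5->T, B9->T, B10->T, B11->F; records B1=T, B2=F, B3=F, B4=F, B5=T, B9=T, B10=T, B11=F
the full pool covers 18 outcomes: B1=T, B2=T, B2=F, B3=T, B3=F, B4=T, B4=F, B5=T, B5=F, B6=F, B7=S, B7=E, B8=T, B8=F, B9=T, B9=F, B10=T, B11=F
size 1 is not enough: best union over all size-1 subsets is 11/18
size 2 is not enough: best union over all size-2 subsets is 16/18
the canonical winner is {1, 2, 4}: size 3, full 18-outcome coverage, earliest index list among size-3 covers
Answer: 1, 2, 4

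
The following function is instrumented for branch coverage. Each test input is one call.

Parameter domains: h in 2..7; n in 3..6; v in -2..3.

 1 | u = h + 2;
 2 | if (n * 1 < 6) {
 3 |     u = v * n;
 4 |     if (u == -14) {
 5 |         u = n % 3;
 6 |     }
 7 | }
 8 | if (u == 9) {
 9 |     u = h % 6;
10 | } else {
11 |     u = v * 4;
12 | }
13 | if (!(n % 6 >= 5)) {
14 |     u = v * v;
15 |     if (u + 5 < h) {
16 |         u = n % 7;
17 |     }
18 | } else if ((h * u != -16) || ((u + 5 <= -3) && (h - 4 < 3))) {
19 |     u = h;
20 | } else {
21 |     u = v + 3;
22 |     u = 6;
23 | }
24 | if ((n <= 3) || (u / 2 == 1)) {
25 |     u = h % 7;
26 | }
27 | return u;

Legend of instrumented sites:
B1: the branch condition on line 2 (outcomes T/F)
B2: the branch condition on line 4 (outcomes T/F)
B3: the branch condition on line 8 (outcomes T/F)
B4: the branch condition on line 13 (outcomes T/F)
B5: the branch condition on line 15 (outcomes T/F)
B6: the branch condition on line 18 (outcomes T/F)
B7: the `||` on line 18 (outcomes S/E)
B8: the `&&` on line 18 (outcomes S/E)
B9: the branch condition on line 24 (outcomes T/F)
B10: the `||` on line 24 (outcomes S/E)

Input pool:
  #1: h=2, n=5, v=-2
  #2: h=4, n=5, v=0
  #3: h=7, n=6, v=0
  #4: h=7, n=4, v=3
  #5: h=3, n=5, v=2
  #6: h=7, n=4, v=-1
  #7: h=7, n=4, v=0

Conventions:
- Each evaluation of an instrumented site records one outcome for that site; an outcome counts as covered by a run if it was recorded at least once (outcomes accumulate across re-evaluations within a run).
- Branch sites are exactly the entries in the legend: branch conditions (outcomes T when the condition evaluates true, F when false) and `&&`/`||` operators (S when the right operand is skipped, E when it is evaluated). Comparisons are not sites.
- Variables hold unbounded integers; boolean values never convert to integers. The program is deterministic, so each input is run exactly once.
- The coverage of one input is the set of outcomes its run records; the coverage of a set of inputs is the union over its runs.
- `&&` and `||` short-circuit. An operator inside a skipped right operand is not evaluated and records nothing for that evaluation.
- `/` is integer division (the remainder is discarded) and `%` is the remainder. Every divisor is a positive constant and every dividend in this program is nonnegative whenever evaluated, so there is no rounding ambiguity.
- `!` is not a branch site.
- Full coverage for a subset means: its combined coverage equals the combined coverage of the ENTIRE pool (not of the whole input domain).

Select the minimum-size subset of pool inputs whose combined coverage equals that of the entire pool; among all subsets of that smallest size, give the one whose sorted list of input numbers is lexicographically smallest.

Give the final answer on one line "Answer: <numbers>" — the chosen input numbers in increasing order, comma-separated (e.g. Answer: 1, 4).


input #1 (h=2, n=5, v=-2): covers B1=T, B2=F, B3=F, B4=F, B6=T, B7=E, B8=E, B9=T, B10=E
input #2 (h=4, n=5, v=0): covers B1=T, B2=F, B3=F, B4=F, B6=T, B7=S, B9=F, B10=E
input #3 (h=7, n=6, v=0): covers B1=F, B3=T, B4=T, B5=T, B9=F, B10=E
input #4 (h=7, n=4, v=3): covers B1=T, B2=F, B3=F, B4=T, B5=F, B9=F, B10=E
input #5 (h=3, n=5, v=2): covers B1=T, B2=F, B3=F, B4=F, B6=T, B7=S, B9=T, B10=E
input #6 (h=7, n=4, v=-1): covers B1=T, B2=F, B3=F, B4=T, B5=T, B9=F, B10=E
input #7 (h=7, n=4, v=0): covers B1=T, B2=F, B3=F, B4=T, B5=T, B9=F, B10=E
union over all inputs: B1=T, B1=F, B2=F, B3=T, B3=F, B4=T, B4=F, B5=T, B5=F, B6=T, B7=S, B7=E, B8=E, B9=T, B9=F, B10=E (16 outcomes)
checked all size-1 subsets: none covers 16 outcomes (max 9/16)
checked all size-2 subsets: none covers 16 outcomes (max 14/16)
checked all size-3 subsets: none covers 16 outcomes (max 15/16)
inputs {1, 2, 3, 4} (size 4) cover everything; no size-4 subset with a lexicographically smaller index list covers all 16
Answer: 1, 2, 3, 4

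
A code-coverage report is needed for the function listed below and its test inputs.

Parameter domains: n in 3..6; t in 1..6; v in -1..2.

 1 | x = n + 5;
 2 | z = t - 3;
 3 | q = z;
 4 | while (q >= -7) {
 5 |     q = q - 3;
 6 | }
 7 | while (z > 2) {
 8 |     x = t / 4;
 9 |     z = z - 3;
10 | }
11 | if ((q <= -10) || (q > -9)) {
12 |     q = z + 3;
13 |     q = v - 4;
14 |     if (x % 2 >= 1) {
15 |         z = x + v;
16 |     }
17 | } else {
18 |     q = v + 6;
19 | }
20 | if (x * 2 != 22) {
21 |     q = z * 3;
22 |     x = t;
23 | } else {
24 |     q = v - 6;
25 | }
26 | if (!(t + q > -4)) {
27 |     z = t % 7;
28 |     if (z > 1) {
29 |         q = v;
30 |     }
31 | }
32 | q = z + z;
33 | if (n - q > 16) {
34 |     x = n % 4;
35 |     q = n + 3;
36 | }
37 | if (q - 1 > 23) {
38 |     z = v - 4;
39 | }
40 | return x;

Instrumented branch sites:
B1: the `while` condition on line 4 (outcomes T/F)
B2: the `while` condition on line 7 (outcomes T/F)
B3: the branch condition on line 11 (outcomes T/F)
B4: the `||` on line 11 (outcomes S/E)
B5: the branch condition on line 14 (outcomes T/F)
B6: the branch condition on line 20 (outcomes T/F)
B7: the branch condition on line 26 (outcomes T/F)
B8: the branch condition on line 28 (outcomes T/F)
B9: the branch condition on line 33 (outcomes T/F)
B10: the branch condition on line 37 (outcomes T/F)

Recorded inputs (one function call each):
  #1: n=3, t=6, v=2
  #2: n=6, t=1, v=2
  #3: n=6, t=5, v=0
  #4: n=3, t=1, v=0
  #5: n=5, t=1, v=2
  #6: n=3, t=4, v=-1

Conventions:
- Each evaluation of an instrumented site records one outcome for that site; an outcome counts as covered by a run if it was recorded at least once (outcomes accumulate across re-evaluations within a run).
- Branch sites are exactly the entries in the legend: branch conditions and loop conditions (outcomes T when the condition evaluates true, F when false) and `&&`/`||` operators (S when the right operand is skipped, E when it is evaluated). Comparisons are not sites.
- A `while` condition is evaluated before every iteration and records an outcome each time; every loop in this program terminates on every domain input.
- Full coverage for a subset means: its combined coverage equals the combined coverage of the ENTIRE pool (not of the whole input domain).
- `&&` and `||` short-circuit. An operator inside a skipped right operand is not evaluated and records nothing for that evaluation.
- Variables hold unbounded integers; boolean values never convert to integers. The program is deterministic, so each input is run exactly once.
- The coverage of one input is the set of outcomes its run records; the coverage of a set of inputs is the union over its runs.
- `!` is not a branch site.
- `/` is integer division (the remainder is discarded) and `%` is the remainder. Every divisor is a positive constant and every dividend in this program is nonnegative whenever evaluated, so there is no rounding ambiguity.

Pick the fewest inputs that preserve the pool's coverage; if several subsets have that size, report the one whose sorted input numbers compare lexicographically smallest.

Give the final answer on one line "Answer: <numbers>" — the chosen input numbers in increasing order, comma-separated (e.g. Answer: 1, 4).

run #1 (n=3, t=6, v=2) runs B1->T, B1->T, B1->T, B1->T, B1->F, B2->T, B2->F, B4->E, B3->F, B6->T, B7->F, B9->F, B10->F; records B1=T, B1=F, B2=T, B2=F, B3=F, B4=E, B6=T, B7=F, B9=F, B10=F
run #2 (n=6, t=1, v=2) runs B1->T, B1->T, B1->F, B2->F, B4->E, B3->T, B5->T, B6->F, B7->F, B9->F, B10->T; records B1=T, B1=F, B2=F, B3=T, B4=E, B5=T, B6=F, B7=F, B9=F, B10=T
run #3 (n=6, t=5, v=0) runs B1->T, B1->T, B1->T, B1->T, B1->F, B2->F, B4->S, B3->T, B5->T, B6->F, B7->F, B9->F, B10->F; records B1=T, B1=F, B2=F, B3=T, B4=S, B5=T, B6=F, B7=F, B9=F, B10=F
run #4 (n=3, t=1, v=0) runs B1->T, B1->T, B1->F, B2->F, B4->E, B3->T, B5->F, B6->T, B7->T, B8->F, B9->F, B10->F; records B1=T, B1=F, B2=F, B3=T, B4=E, B5=F, B6=T, B7=T, B8=F, B9=F, B10=F
run #5 (n=5, t=1, v=2) runs B1->T, B1->T, B1->F, B2->F, B4->E, B3->T, B5->F, B6->T, B7->T, B8->F, B9->F, B10->F; records B1=T, B1=F, B2=F, B3=T, B4=E, B5=F, B6=T, B7=T, B8=F, B9=F, B10=F
run #6 (n=3, t=4, v=-1) runs B1->T, B1->T, B1->T, B1->F, B2->F, B4->E, B3->T, B5->F, B6->T, B7->F, B9->F, B10->F; records B1=T, B1=F, B2=F, B3=T, B4=E, B5=F, B6=T, B7=F, B9=F, B10=F
union over all inputs: B1=T, B1=F, B2=T, B2=F, B3=T, B3=F, B4=S, B4=E, B5=T, B5=F, B6=T, B6=F, B7=T, B7=F, B8=F, B9=F, B10=T, B10=F (18 outcomes)
checked all size-1 subsets: none covers 18 outcomes (max 11/18)
checked all size-2 subsets: none covers 18 outcomes (max 15/18)
checked all size-3 subsets: none covers 18 outcomes (max 17/18)
size 4: inputs {1, 2, 3, 4} cover all 18 outcomes, and no lexicographically smaller subset of this size does

Answer: 1, 2, 3, 4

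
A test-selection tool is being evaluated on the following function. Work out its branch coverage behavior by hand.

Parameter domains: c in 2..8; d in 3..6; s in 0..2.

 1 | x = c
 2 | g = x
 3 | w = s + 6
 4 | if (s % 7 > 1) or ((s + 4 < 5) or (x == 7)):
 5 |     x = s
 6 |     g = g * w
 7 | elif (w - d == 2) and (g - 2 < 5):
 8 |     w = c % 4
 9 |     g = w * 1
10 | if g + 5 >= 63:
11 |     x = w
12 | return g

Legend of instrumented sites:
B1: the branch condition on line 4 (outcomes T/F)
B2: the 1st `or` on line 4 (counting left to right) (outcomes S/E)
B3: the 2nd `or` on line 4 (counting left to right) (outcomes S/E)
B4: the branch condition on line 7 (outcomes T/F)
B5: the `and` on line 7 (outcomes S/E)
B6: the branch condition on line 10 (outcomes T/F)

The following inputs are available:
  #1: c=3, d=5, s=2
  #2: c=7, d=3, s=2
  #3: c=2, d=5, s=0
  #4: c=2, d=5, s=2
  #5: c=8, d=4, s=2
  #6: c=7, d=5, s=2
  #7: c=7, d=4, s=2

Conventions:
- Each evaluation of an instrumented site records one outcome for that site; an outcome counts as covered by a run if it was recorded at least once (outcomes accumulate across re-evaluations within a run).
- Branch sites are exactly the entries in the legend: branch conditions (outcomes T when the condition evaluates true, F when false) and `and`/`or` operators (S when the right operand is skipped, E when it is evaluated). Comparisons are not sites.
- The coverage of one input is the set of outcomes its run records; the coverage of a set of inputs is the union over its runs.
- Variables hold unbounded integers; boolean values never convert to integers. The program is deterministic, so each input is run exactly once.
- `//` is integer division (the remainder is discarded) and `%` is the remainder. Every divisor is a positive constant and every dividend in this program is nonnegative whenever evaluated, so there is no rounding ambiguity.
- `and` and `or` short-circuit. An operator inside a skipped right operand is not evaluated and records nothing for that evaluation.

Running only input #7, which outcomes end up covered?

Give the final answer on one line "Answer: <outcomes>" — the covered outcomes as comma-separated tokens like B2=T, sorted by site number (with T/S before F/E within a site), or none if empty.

Running input #7 (c=7, d=4, s=2), event by event:
  B2->S, B1->T, B6->F
collecting distinct outcomes: B1=T, B2=S, B6=F

Answer: B1=T, B2=S, B6=F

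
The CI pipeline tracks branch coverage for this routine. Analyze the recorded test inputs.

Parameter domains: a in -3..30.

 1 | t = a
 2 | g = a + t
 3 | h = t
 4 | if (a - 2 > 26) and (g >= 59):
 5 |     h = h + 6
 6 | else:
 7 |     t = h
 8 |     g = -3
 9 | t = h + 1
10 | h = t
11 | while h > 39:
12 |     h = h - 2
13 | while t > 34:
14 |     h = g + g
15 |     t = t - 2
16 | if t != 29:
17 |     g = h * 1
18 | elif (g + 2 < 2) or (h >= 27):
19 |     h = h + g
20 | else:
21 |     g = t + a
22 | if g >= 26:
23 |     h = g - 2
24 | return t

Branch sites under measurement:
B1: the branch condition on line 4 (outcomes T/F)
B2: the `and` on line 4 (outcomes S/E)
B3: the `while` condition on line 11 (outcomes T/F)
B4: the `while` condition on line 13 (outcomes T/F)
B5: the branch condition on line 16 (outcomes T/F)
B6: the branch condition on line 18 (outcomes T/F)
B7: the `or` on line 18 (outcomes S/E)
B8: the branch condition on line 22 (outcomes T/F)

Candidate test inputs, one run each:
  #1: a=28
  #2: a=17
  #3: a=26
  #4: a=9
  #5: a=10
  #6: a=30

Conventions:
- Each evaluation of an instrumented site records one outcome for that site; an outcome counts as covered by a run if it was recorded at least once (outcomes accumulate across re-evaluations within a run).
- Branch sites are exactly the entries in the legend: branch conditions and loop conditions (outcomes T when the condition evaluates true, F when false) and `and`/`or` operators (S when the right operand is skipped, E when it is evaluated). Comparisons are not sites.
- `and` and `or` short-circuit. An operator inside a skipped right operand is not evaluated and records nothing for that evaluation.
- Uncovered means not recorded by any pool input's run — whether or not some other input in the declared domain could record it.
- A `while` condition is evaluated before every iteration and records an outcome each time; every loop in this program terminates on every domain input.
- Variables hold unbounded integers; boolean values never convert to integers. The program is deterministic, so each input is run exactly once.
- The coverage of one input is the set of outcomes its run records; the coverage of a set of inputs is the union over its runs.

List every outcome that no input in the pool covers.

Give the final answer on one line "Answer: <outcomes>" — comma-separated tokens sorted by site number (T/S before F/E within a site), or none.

#1 (a=28) -> B2->S, B1->F, B3->F, B4->F, B5->F, B7->S, B6->T, B8->F; covered: B1=F, B2=S, B3=F, B4=F, B5=F, B6=T, B7=S, B8=F
#2 (a=17) -> B2->S, B1->F, B3->F, B4->F, B5->T, B8->F; covered: B1=F, B2=S, B3=F, B4=F, B5=T, B8=F
#3 (a=26) -> B2->S, B1->F, B3->F, B4->F, B5->T, B8->T; covered: B1=F, B2=S, B3=F, B4=F, B5=T, B8=T
#4 (a=9) -> B2->S, B1->F, B3->F, B4->F, B5->T, B8->F; covered: B1=F, B2=S, B3=F, B4=F, B5=T, B8=F
#5 (a=10) -> B2->S, B1->F, B3->F, B4->F, B5->T, B8->F; covered: B1=F, B2=S, B3=F, B4=F, B5=T, B8=F
#6 (a=30) -> B2->E, B1->T, B3->F, B4->T, B4->T, B4->F, B5->T, B8->T; covered: B1=T, B2=E, B3=F, B4=T, B4=F, B5=T, B8=T
union over the pool: B1=T, B1=F, B2=S, B2=E, B3=F, B4=T, B4=F, B5=T, B5=F, B6=T, B7=S, B8=T, B8=F
uncovered (3 of 16): B3=T, B6=F, B7=E

Answer: B3=T, B6=F, B7=E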